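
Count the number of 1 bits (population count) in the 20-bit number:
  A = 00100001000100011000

00100001000100011000
1-bits at positions (from bit 0 = LSB): 3, 4, 8, 12, 17
Count = 5

Answer: 5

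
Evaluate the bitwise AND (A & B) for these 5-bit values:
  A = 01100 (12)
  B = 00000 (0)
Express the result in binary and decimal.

Apply & to each column (1 only where both bits are 1):
  01100
& 00000
-------
  00000

Answer: 00000 (0)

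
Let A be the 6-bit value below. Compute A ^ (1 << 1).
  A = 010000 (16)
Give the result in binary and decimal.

Mask = 1 << 1 = 000010
Bit 1 of A is 0; XOR with the mask flips it to 1.
  010000
^ 000010
--------
  010010

Answer: 010010 (18)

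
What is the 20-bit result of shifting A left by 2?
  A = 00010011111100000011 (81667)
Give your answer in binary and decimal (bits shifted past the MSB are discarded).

Shift left by 2: drop the top 2 bit(s), append 2 zero(s) on the right.
  00010011111100000011  ->  discard [00], keep [010011111100000011], append 00
= 01001111110000001100

Answer: 01001111110000001100 (326668)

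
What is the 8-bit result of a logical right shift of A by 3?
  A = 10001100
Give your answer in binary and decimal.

Logical shift right by 3: drop the bottom 3 bit(s), prepend 3 zero(s) on the left.
  10001100  ->  keep [10001], discard [100], prepend 000
= 00010001

Answer: 00010001 (17)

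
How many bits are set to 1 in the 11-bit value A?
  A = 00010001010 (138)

00010001010
1-bits at positions (from bit 0 = LSB): 1, 3, 7
Count = 3

Answer: 3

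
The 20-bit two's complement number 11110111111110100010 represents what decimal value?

MSB is 1, so the value is negative. Find the magnitude:
1. Invert bits:  00001000000001011101
2. Add 1:        00001000000001011110  = 32862
3. Apply sign:   -32862

Answer: -32862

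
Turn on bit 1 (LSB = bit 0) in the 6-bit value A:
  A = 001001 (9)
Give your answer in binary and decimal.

Mask = 1 << 1 = 000010
Bit 1 of A is 0, so OR-ing with the mask flips it to 1.
  001001
| 000010
--------
  001011

Answer: 001011 (11)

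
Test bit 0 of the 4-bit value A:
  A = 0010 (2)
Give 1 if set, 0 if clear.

Bit 0 is the 1st from the right.
  0010
     ^
That bit is 0.

Answer: 0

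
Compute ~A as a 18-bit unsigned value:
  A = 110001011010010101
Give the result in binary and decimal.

Flip each bit (0->1, 1->0):
  110001011010010101
  001110100101101010

Answer: 001110100101101010 (59754)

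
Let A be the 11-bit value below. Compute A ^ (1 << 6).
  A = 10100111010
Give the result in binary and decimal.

Mask = 1 << 6 = 00001000000
Bit 6 of A is 0; XOR with the mask flips it to 1.
  10100111010
^ 00001000000
-------------
  10101111010

Answer: 10101111010 (1402)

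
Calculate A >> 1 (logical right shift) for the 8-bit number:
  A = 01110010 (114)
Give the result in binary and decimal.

Logical shift right by 1: drop the bottom 1 bit(s), prepend 1 zero(s) on the left.
  01110010  ->  keep [0111001], discard [0], prepend 0
= 00111001

Answer: 00111001 (57)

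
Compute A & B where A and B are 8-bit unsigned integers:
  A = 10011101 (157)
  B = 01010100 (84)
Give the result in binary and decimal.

Apply & to each column (1 only where both bits are 1):
  10011101
& 01010100
----------
  00010100

Answer: 00010100 (20)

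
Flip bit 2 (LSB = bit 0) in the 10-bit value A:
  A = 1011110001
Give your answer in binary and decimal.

Mask = 1 << 2 = 0000000100
Bit 2 of A is 0; XOR with the mask flips it to 1.
  1011110001
^ 0000000100
------------
  1011110101

Answer: 1011110101 (757)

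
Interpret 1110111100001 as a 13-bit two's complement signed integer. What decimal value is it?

MSB is 1, so the value is negative. Find the magnitude:
1. Invert bits:  0001000011110
2. Add 1:        0001000011111  = 543
3. Apply sign:   -543

Answer: -543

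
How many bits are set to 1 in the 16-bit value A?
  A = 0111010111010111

0111010111010111
1-bits at positions (from bit 0 = LSB): 0, 1, 2, 4, 6, 7, 8, 10, 12, 13, 14
Count = 11

Answer: 11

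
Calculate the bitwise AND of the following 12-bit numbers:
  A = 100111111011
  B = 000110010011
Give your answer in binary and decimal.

Apply & to each column (1 only where both bits are 1):
  100111111011
& 000110010011
--------------
  000110010011

Answer: 000110010011 (403)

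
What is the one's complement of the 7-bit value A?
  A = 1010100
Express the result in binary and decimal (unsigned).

Flip each bit (0->1, 1->0):
  1010100
  0101011

Answer: 0101011 (43)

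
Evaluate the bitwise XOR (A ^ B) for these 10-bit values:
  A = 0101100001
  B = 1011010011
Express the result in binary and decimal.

Apply ^ to each column (1 where bits differ):
  0101100001
^ 1011010011
------------
  1110110010

Answer: 1110110010 (946)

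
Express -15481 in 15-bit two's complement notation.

1. Binary of +15481:  011110001111001
2. Invert bits:     100001110000110
3. Add 1:           100001110000111

Answer: 100001110000111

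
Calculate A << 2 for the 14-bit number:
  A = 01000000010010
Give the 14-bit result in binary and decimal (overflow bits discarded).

Shift left by 2: drop the top 2 bit(s), append 2 zero(s) on the right.
  01000000010010  ->  discard [01], keep [000000010010], append 00
= 00000001001000

Answer: 00000001001000 (72)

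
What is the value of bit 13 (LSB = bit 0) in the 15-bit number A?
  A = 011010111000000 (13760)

Bit 13 is the 14th from the right.
  011010111000000
   ^
That bit is 1.

Answer: 1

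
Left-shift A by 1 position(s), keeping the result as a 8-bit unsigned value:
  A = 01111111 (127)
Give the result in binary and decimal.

Shift left by 1: drop the top 1 bit(s), append 1 zero(s) on the right.
  01111111  ->  discard [0], keep [1111111], append 0
= 11111110

Answer: 11111110 (254)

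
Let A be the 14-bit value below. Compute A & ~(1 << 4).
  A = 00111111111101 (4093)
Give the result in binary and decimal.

Mask = ~(1 << 4) = 11111111101111
Bit 4 of A is 1, so AND-ing with the mask clears it to 0.
  00111111111101
& 11111111101111
----------------
  00111111101101

Answer: 00111111101101 (4077)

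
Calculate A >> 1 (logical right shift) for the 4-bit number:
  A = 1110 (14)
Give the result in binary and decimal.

Logical shift right by 1: drop the bottom 1 bit(s), prepend 1 zero(s) on the left.
  1110  ->  keep [111], discard [0], prepend 0
= 0111

Answer: 0111 (7)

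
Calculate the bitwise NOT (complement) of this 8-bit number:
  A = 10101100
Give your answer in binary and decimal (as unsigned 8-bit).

Flip each bit (0->1, 1->0):
  10101100
  01010011

Answer: 01010011 (83)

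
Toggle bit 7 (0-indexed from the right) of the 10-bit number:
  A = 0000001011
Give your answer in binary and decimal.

Mask = 1 << 7 = 0010000000
Bit 7 of A is 0; XOR with the mask flips it to 1.
  0000001011
^ 0010000000
------------
  0010001011

Answer: 0010001011 (139)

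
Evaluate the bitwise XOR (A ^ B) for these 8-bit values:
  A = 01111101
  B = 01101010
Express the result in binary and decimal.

Apply ^ to each column (1 where bits differ):
  01111101
^ 01101010
----------
  00010111

Answer: 00010111 (23)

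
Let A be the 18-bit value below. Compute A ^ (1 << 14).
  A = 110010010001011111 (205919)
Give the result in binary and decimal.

Mask = 1 << 14 = 000100000000000000
Bit 14 of A is 0; XOR with the mask flips it to 1.
  110010010001011111
^ 000100000000000000
--------------------
  110110010001011111

Answer: 110110010001011111 (222303)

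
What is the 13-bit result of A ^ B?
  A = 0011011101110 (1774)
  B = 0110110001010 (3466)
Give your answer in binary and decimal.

Apply ^ to each column (1 where bits differ):
  0011011101110
^ 0110110001010
---------------
  0101101100100

Answer: 0101101100100 (2916)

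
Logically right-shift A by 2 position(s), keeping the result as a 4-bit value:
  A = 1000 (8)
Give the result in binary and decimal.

Logical shift right by 2: drop the bottom 2 bit(s), prepend 2 zero(s) on the left.
  1000  ->  keep [10], discard [00], prepend 00
= 0010

Answer: 0010 (2)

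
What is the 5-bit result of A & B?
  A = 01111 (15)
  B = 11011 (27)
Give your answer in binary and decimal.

Apply & to each column (1 only where both bits are 1):
  01111
& 11011
-------
  01011

Answer: 01011 (11)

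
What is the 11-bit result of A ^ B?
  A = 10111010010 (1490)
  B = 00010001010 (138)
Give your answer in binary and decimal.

Apply ^ to each column (1 where bits differ):
  10111010010
^ 00010001010
-------------
  10101011000

Answer: 10101011000 (1368)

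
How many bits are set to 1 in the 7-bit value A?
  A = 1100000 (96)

1100000
1-bits at positions (from bit 0 = LSB): 5, 6
Count = 2

Answer: 2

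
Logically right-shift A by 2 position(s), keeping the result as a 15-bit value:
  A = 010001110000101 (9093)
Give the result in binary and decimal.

Logical shift right by 2: drop the bottom 2 bit(s), prepend 2 zero(s) on the left.
  010001110000101  ->  keep [0100011100001], discard [01], prepend 00
= 000100011100001

Answer: 000100011100001 (2273)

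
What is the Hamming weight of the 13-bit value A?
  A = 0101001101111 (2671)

0101001101111
1-bits at positions (from bit 0 = LSB): 0, 1, 2, 3, 5, 6, 9, 11
Count = 8

Answer: 8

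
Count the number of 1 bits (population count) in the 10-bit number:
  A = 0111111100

0111111100
1-bits at positions (from bit 0 = LSB): 2, 3, 4, 5, 6, 7, 8
Count = 7

Answer: 7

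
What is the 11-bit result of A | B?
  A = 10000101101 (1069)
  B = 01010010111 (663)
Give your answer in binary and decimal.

Apply | to each column (1 where either bit is 1):
  10000101101
| 01010010111
-------------
  11010111111

Answer: 11010111111 (1727)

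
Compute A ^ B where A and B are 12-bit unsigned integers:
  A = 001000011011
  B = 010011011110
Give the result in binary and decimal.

Apply ^ to each column (1 where bits differ):
  001000011011
^ 010011011110
--------------
  011011000101

Answer: 011011000101 (1733)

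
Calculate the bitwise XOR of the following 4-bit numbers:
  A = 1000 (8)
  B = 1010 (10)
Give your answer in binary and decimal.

Apply ^ to each column (1 where bits differ):
  1000
^ 1010
------
  0010

Answer: 0010 (2)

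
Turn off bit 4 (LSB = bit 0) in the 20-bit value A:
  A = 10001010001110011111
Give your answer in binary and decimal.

Mask = ~(1 << 4) = 11111111111111101111
Bit 4 of A is 1, so AND-ing with the mask clears it to 0.
  10001010001110011111
& 11111111111111101111
----------------------
  10001010001110001111

Answer: 10001010001110001111 (566159)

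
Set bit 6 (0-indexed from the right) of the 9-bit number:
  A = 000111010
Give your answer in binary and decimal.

Mask = 1 << 6 = 001000000
Bit 6 of A is 0, so OR-ing with the mask flips it to 1.
  000111010
| 001000000
-----------
  001111010

Answer: 001111010 (122)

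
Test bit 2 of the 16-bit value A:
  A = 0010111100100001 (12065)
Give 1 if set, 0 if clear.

Bit 2 is the 3rd from the right.
  0010111100100001
               ^
That bit is 0.

Answer: 0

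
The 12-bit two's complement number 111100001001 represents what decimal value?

MSB is 1, so the value is negative. Find the magnitude:
1. Invert bits:  000011110110
2. Add 1:        000011110111  = 247
3. Apply sign:   -247

Answer: -247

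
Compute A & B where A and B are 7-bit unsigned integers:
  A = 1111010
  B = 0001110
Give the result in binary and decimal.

Apply & to each column (1 only where both bits are 1):
  1111010
& 0001110
---------
  0001010

Answer: 0001010 (10)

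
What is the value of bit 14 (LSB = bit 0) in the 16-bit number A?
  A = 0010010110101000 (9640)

Bit 14 is the 15th from the right.
  0010010110101000
   ^
That bit is 0.

Answer: 0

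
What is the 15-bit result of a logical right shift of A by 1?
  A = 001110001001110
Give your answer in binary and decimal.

Logical shift right by 1: drop the bottom 1 bit(s), prepend 1 zero(s) on the left.
  001110001001110  ->  keep [00111000100111], discard [0], prepend 0
= 000111000100111

Answer: 000111000100111 (3623)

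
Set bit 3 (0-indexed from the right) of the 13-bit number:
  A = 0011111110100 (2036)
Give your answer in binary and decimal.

Mask = 1 << 3 = 0000000001000
Bit 3 of A is 0, so OR-ing with the mask flips it to 1.
  0011111110100
| 0000000001000
---------------
  0011111111100

Answer: 0011111111100 (2044)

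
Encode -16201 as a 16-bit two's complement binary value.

1. Binary of +16201:  0011111101001001
2. Invert bits:     1100000010110110
3. Add 1:           1100000010110111

Answer: 1100000010110111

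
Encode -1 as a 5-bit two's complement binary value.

1. Binary of +1:  00001
2. Invert bits:     11110
3. Add 1:           11111

Answer: 11111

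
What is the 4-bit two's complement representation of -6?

1. Binary of +6:  0110
2. Invert bits:     1001
3. Add 1:           1010

Answer: 1010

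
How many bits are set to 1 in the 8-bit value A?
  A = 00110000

00110000
1-bits at positions (from bit 0 = LSB): 4, 5
Count = 2

Answer: 2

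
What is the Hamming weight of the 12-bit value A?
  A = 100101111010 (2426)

100101111010
1-bits at positions (from bit 0 = LSB): 1, 3, 4, 5, 6, 8, 11
Count = 7

Answer: 7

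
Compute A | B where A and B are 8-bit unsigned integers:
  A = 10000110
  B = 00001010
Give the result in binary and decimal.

Apply | to each column (1 where either bit is 1):
  10000110
| 00001010
----------
  10001110

Answer: 10001110 (142)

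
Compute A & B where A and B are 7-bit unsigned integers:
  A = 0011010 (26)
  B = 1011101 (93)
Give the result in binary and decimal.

Apply & to each column (1 only where both bits are 1):
  0011010
& 1011101
---------
  0011000

Answer: 0011000 (24)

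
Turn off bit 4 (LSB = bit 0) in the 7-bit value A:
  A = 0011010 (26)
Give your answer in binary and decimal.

Mask = ~(1 << 4) = 1101111
Bit 4 of A is 1, so AND-ing with the mask clears it to 0.
  0011010
& 1101111
---------
  0001010

Answer: 0001010 (10)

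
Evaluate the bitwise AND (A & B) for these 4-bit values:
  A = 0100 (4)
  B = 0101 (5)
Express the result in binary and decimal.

Apply & to each column (1 only where both bits are 1):
  0100
& 0101
------
  0100

Answer: 0100 (4)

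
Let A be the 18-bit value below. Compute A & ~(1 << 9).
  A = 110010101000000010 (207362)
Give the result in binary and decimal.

Mask = ~(1 << 9) = 111111110111111111
Bit 9 of A is 1, so AND-ing with the mask clears it to 0.
  110010101000000010
& 111111110111111111
--------------------
  110010100000000010

Answer: 110010100000000010 (206850)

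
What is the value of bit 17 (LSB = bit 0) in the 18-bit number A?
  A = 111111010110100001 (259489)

Bit 17 is the 18th from the right.
  111111010110100001
  ^
That bit is 1.

Answer: 1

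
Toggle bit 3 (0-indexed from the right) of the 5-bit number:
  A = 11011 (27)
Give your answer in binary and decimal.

Mask = 1 << 3 = 01000
Bit 3 of A is 1; XOR with the mask flips it to 0.
  11011
^ 01000
-------
  10011

Answer: 10011 (19)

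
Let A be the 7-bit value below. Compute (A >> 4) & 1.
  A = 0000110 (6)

Bit 4 is the 5th from the right.
  0000110
    ^
That bit is 0.

Answer: 0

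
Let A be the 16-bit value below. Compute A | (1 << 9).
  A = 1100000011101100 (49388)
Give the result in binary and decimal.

Mask = 1 << 9 = 0000001000000000
Bit 9 of A is 0, so OR-ing with the mask flips it to 1.
  1100000011101100
| 0000001000000000
------------------
  1100001011101100

Answer: 1100001011101100 (49900)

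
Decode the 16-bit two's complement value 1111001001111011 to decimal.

MSB is 1, so the value is negative. Find the magnitude:
1. Invert bits:  0000110110000100
2. Add 1:        0000110110000101  = 3461
3. Apply sign:   -3461

Answer: -3461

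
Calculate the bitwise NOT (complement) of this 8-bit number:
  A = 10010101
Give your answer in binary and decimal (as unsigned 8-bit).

Flip each bit (0->1, 1->0):
  10010101
  01101010

Answer: 01101010 (106)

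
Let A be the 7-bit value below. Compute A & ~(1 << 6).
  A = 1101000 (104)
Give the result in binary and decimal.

Mask = ~(1 << 6) = 0111111
Bit 6 of A is 1, so AND-ing with the mask clears it to 0.
  1101000
& 0111111
---------
  0101000

Answer: 0101000 (40)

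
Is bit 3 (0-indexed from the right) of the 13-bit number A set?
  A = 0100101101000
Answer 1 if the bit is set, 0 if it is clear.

Bit 3 is the 4th from the right.
  0100101101000
           ^
That bit is 1.

Answer: 1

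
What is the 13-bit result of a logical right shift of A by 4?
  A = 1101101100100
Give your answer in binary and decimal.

Logical shift right by 4: drop the bottom 4 bit(s), prepend 4 zero(s) on the left.
  1101101100100  ->  keep [110110110], discard [0100], prepend 0000
= 0000110110110

Answer: 0000110110110 (438)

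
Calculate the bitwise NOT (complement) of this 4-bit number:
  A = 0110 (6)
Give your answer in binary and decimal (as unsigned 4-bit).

Flip each bit (0->1, 1->0):
  0110
  1001

Answer: 1001 (9)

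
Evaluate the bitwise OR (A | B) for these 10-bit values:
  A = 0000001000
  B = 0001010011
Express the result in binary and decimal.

Apply | to each column (1 where either bit is 1):
  0000001000
| 0001010011
------------
  0001011011

Answer: 0001011011 (91)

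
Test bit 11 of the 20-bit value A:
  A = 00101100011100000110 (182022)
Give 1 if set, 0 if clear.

Bit 11 is the 12th from the right.
  00101100011100000110
          ^
That bit is 0.

Answer: 0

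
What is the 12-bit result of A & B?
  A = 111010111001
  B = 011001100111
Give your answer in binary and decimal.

Apply & to each column (1 only where both bits are 1):
  111010111001
& 011001100111
--------------
  011000100001

Answer: 011000100001 (1569)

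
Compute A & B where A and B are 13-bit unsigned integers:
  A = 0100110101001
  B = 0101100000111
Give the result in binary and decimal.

Apply & to each column (1 only where both bits are 1):
  0100110101001
& 0101100000111
---------------
  0100100000001

Answer: 0100100000001 (2305)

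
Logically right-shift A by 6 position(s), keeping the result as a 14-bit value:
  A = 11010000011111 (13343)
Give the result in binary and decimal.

Logical shift right by 6: drop the bottom 6 bit(s), prepend 6 zero(s) on the left.
  11010000011111  ->  keep [11010000], discard [011111], prepend 000000
= 00000011010000

Answer: 00000011010000 (208)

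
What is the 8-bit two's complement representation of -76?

1. Binary of +76:  01001100
2. Invert bits:     10110011
3. Add 1:           10110100

Answer: 10110100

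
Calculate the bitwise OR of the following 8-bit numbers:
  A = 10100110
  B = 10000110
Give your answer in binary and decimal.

Apply | to each column (1 where either bit is 1):
  10100110
| 10000110
----------
  10100110

Answer: 10100110 (166)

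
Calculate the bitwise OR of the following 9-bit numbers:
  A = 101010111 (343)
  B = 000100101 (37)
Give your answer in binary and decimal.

Apply | to each column (1 where either bit is 1):
  101010111
| 000100101
-----------
  101110111

Answer: 101110111 (375)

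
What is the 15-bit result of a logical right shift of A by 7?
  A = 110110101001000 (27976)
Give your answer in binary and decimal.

Logical shift right by 7: drop the bottom 7 bit(s), prepend 7 zero(s) on the left.
  110110101001000  ->  keep [11011010], discard [1001000], prepend 0000000
= 000000011011010

Answer: 000000011011010 (218)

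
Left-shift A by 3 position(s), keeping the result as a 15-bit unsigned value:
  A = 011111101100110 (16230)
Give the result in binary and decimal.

Shift left by 3: drop the top 3 bit(s), append 3 zero(s) on the right.
  011111101100110  ->  discard [011], keep [111101100110], append 000
= 111101100110000

Answer: 111101100110000 (31536)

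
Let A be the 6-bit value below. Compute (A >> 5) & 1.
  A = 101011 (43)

Bit 5 is the 6th from the right.
  101011
  ^
That bit is 1.

Answer: 1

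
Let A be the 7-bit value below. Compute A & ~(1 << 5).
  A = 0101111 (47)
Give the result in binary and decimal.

Mask = ~(1 << 5) = 1011111
Bit 5 of A is 1, so AND-ing with the mask clears it to 0.
  0101111
& 1011111
---------
  0001111

Answer: 0001111 (15)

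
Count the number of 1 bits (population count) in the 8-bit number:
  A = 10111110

10111110
1-bits at positions (from bit 0 = LSB): 1, 2, 3, 4, 5, 7
Count = 6

Answer: 6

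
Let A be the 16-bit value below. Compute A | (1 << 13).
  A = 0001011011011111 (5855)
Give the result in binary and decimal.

Mask = 1 << 13 = 0010000000000000
Bit 13 of A is 0, so OR-ing with the mask flips it to 1.
  0001011011011111
| 0010000000000000
------------------
  0011011011011111

Answer: 0011011011011111 (14047)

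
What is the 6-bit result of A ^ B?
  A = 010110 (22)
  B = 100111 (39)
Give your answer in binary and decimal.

Apply ^ to each column (1 where bits differ):
  010110
^ 100111
--------
  110001

Answer: 110001 (49)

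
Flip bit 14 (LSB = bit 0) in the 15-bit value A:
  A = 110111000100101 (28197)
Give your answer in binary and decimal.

Mask = 1 << 14 = 100000000000000
Bit 14 of A is 1; XOR with the mask flips it to 0.
  110111000100101
^ 100000000000000
-----------------
  010111000100101

Answer: 010111000100101 (11813)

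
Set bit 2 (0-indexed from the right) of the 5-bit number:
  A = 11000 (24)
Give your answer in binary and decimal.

Mask = 1 << 2 = 00100
Bit 2 of A is 0, so OR-ing with the mask flips it to 1.
  11000
| 00100
-------
  11100

Answer: 11100 (28)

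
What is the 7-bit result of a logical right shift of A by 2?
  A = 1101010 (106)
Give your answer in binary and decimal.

Logical shift right by 2: drop the bottom 2 bit(s), prepend 2 zero(s) on the left.
  1101010  ->  keep [11010], discard [10], prepend 00
= 0011010

Answer: 0011010 (26)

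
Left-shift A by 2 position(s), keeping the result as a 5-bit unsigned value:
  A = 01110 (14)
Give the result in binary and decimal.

Shift left by 2: drop the top 2 bit(s), append 2 zero(s) on the right.
  01110  ->  discard [01], keep [110], append 00
= 11000

Answer: 11000 (24)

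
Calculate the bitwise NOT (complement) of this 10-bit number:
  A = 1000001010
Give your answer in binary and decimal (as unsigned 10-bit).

Flip each bit (0->1, 1->0):
  1000001010
  0111110101

Answer: 0111110101 (501)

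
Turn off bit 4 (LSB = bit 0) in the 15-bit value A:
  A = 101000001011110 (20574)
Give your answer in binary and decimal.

Mask = ~(1 << 4) = 111111111101111
Bit 4 of A is 1, so AND-ing with the mask clears it to 0.
  101000001011110
& 111111111101111
-----------------
  101000001001110

Answer: 101000001001110 (20558)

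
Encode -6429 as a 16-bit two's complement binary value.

1. Binary of +6429:  0001100100011101
2. Invert bits:     1110011011100010
3. Add 1:           1110011011100011

Answer: 1110011011100011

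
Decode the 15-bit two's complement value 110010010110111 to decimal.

MSB is 1, so the value is negative. Find the magnitude:
1. Invert bits:  001101101001000
2. Add 1:        001101101001001  = 6985
3. Apply sign:   -6985

Answer: -6985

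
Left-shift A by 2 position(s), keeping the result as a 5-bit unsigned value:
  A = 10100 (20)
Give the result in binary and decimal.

Shift left by 2: drop the top 2 bit(s), append 2 zero(s) on the right.
  10100  ->  discard [10], keep [100], append 00
= 10000

Answer: 10000 (16)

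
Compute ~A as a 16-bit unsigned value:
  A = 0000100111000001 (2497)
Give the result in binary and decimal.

Flip each bit (0->1, 1->0):
  0000100111000001
  1111011000111110

Answer: 1111011000111110 (63038)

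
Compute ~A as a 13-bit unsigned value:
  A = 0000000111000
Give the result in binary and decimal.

Flip each bit (0->1, 1->0):
  0000000111000
  1111111000111

Answer: 1111111000111 (8135)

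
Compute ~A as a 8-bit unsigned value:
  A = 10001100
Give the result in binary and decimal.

Flip each bit (0->1, 1->0):
  10001100
  01110011

Answer: 01110011 (115)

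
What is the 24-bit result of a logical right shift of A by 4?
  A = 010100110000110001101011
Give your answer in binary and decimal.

Logical shift right by 4: drop the bottom 4 bit(s), prepend 4 zero(s) on the left.
  010100110000110001101011  ->  keep [01010011000011000110], discard [1011], prepend 0000
= 000001010011000011000110

Answer: 000001010011000011000110 (340166)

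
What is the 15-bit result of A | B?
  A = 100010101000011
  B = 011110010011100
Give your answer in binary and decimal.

Apply | to each column (1 where either bit is 1):
  100010101000011
| 011110010011100
-----------------
  111110111011111

Answer: 111110111011111 (32223)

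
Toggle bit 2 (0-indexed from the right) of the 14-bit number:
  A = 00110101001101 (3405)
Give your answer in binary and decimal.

Mask = 1 << 2 = 00000000000100
Bit 2 of A is 1; XOR with the mask flips it to 0.
  00110101001101
^ 00000000000100
----------------
  00110101001001

Answer: 00110101001001 (3401)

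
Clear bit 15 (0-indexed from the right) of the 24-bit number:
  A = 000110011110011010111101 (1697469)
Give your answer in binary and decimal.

Mask = ~(1 << 15) = 111111110111111111111111
Bit 15 of A is 1, so AND-ing with the mask clears it to 0.
  000110011110011010111101
& 111111110111111111111111
--------------------------
  000110010110011010111101

Answer: 000110010110011010111101 (1664701)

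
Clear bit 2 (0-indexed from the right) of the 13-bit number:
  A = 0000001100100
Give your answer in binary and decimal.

Mask = ~(1 << 2) = 1111111111011
Bit 2 of A is 1, so AND-ing with the mask clears it to 0.
  0000001100100
& 1111111111011
---------------
  0000001100000

Answer: 0000001100000 (96)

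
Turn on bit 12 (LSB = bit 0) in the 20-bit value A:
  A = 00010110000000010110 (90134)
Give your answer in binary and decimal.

Mask = 1 << 12 = 00000001000000000000
Bit 12 of A is 0, so OR-ing with the mask flips it to 1.
  00010110000000010110
| 00000001000000000000
----------------------
  00010111000000010110

Answer: 00010111000000010110 (94230)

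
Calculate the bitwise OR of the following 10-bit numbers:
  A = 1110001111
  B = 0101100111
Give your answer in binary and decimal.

Apply | to each column (1 where either bit is 1):
  1110001111
| 0101100111
------------
  1111101111

Answer: 1111101111 (1007)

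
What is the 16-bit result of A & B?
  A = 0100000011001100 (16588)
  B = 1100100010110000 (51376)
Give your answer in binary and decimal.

Apply & to each column (1 only where both bits are 1):
  0100000011001100
& 1100100010110000
------------------
  0100000010000000

Answer: 0100000010000000 (16512)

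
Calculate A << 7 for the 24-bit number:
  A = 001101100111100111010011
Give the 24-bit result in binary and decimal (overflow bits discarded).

Shift left by 7: drop the top 7 bit(s), append 7 zero(s) on the right.
  001101100111100111010011  ->  discard [0011011], keep [00111100111010011], append 0000000
= 001111001110100110000000

Answer: 001111001110100110000000 (3991936)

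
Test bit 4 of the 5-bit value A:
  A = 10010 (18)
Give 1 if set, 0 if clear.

Bit 4 is the 5th from the right.
  10010
  ^
That bit is 1.

Answer: 1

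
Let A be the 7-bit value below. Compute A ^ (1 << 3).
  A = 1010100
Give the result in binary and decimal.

Mask = 1 << 3 = 0001000
Bit 3 of A is 0; XOR with the mask flips it to 1.
  1010100
^ 0001000
---------
  1011100

Answer: 1011100 (92)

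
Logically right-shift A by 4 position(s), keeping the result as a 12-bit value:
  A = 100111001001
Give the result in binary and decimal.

Logical shift right by 4: drop the bottom 4 bit(s), prepend 4 zero(s) on the left.
  100111001001  ->  keep [10011100], discard [1001], prepend 0000
= 000010011100

Answer: 000010011100 (156)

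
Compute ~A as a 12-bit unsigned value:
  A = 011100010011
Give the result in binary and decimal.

Flip each bit (0->1, 1->0):
  011100010011
  100011101100

Answer: 100011101100 (2284)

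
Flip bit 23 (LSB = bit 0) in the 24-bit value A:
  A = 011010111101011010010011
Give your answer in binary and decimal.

Mask = 1 << 23 = 100000000000000000000000
Bit 23 of A is 0; XOR with the mask flips it to 1.
  011010111101011010010011
^ 100000000000000000000000
--------------------------
  111010111101011010010011

Answer: 111010111101011010010011 (15455891)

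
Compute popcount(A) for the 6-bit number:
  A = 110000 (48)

110000
1-bits at positions (from bit 0 = LSB): 4, 5
Count = 2

Answer: 2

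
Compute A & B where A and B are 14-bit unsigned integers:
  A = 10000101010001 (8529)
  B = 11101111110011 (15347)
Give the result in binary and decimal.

Apply & to each column (1 only where both bits are 1):
  10000101010001
& 11101111110011
----------------
  10000101010001

Answer: 10000101010001 (8529)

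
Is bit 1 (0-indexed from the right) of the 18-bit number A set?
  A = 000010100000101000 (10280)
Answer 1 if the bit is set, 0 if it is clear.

Bit 1 is the 2nd from the right.
  000010100000101000
                  ^
That bit is 0.

Answer: 0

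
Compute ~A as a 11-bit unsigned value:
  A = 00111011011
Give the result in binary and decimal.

Flip each bit (0->1, 1->0):
  00111011011
  11000100100

Answer: 11000100100 (1572)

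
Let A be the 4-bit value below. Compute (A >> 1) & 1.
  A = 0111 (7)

Bit 1 is the 2nd from the right.
  0111
    ^
That bit is 1.

Answer: 1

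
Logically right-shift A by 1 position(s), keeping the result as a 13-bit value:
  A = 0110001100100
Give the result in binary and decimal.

Logical shift right by 1: drop the bottom 1 bit(s), prepend 1 zero(s) on the left.
  0110001100100  ->  keep [011000110010], discard [0], prepend 0
= 0011000110010

Answer: 0011000110010 (1586)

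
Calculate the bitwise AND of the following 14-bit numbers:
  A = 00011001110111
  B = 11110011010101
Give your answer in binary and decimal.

Apply & to each column (1 only where both bits are 1):
  00011001110111
& 11110011010101
----------------
  00010001010101

Answer: 00010001010101 (1109)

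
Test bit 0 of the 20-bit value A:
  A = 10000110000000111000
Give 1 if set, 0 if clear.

Bit 0 is the 1st from the right.
  10000110000000111000
                     ^
That bit is 0.

Answer: 0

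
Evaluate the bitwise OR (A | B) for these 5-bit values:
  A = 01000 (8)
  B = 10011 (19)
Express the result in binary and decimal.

Apply | to each column (1 where either bit is 1):
  01000
| 10011
-------
  11011

Answer: 11011 (27)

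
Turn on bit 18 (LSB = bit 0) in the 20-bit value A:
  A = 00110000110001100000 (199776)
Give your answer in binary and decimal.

Mask = 1 << 18 = 01000000000000000000
Bit 18 of A is 0, so OR-ing with the mask flips it to 1.
  00110000110001100000
| 01000000000000000000
----------------------
  01110000110001100000

Answer: 01110000110001100000 (461920)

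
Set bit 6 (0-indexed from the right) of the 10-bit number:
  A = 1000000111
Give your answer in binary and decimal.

Mask = 1 << 6 = 0001000000
Bit 6 of A is 0, so OR-ing with the mask flips it to 1.
  1000000111
| 0001000000
------------
  1001000111

Answer: 1001000111 (583)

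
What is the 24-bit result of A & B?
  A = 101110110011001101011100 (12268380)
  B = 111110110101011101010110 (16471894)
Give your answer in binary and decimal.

Apply & to each column (1 only where both bits are 1):
  101110110011001101011100
& 111110110101011101010110
--------------------------
  101110110001001101010100

Answer: 101110110001001101010100 (12260180)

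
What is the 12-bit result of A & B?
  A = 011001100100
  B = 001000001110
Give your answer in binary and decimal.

Apply & to each column (1 only where both bits are 1):
  011001100100
& 001000001110
--------------
  001000000100

Answer: 001000000100 (516)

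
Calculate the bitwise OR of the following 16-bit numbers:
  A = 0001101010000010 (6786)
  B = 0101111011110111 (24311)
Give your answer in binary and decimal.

Apply | to each column (1 where either bit is 1):
  0001101010000010
| 0101111011110111
------------------
  0101111011110111

Answer: 0101111011110111 (24311)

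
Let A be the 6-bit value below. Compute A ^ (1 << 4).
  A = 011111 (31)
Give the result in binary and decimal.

Mask = 1 << 4 = 010000
Bit 4 of A is 1; XOR with the mask flips it to 0.
  011111
^ 010000
--------
  001111

Answer: 001111 (15)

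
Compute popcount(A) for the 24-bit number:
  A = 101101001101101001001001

101101001101101001001001
1-bits at positions (from bit 0 = LSB): 0, 3, 6, 9, 11, 12, 14, 15, 18, 20, 21, 23
Count = 12

Answer: 12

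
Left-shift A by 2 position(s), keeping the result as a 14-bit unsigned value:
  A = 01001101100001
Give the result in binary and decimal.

Shift left by 2: drop the top 2 bit(s), append 2 zero(s) on the right.
  01001101100001  ->  discard [01], keep [001101100001], append 00
= 00110110000100

Answer: 00110110000100 (3460)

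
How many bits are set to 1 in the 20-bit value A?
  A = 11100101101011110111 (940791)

11100101101011110111
1-bits at positions (from bit 0 = LSB): 0, 1, 2, 4, 5, 6, 7, 9, 11, 12, 14, 17, 18, 19
Count = 14

Answer: 14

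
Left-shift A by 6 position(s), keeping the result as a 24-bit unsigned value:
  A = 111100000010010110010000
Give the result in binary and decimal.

Shift left by 6: drop the top 6 bit(s), append 6 zero(s) on the right.
  111100000010010110010000  ->  discard [111100], keep [000010010110010000], append 000000
= 000010010110010000000000

Answer: 000010010110010000000000 (615424)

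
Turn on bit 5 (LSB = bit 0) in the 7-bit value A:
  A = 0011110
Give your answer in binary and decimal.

Mask = 1 << 5 = 0100000
Bit 5 of A is 0, so OR-ing with the mask flips it to 1.
  0011110
| 0100000
---------
  0111110

Answer: 0111110 (62)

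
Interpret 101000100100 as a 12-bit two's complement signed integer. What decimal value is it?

MSB is 1, so the value is negative. Find the magnitude:
1. Invert bits:  010111011011
2. Add 1:        010111011100  = 1500
3. Apply sign:   -1500

Answer: -1500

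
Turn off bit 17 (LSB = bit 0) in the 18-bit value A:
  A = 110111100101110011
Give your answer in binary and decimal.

Mask = ~(1 << 17) = 011111111111111111
Bit 17 of A is 1, so AND-ing with the mask clears it to 0.
  110111100101110011
& 011111111111111111
--------------------
  010111100101110011

Answer: 010111100101110011 (96627)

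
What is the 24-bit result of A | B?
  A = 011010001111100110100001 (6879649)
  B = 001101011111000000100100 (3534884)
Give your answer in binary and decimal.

Apply | to each column (1 where either bit is 1):
  011010001111100110100001
| 001101011111000000100100
--------------------------
  011111011111100110100101

Answer: 011111011111100110100101 (8255909)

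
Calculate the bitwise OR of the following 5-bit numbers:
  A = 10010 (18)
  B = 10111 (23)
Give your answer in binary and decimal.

Apply | to each column (1 where either bit is 1):
  10010
| 10111
-------
  10111

Answer: 10111 (23)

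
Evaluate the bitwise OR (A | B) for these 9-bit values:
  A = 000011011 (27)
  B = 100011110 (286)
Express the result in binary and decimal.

Apply | to each column (1 where either bit is 1):
  000011011
| 100011110
-----------
  100011111

Answer: 100011111 (287)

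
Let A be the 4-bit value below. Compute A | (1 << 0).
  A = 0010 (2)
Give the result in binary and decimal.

Mask = 1 << 0 = 0001
Bit 0 of A is 0, so OR-ing with the mask flips it to 1.
  0010
| 0001
------
  0011

Answer: 0011 (3)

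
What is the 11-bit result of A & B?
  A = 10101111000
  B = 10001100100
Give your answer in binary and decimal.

Apply & to each column (1 only where both bits are 1):
  10101111000
& 10001100100
-------------
  10001100000

Answer: 10001100000 (1120)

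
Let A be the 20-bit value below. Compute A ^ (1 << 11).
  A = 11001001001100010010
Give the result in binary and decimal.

Mask = 1 << 11 = 00000000100000000000
Bit 11 of A is 0; XOR with the mask flips it to 1.
  11001001001100010010
^ 00000000100000000000
----------------------
  11001001101100010010

Answer: 11001001101100010010 (826130)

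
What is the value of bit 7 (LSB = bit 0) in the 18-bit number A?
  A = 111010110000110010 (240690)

Bit 7 is the 8th from the right.
  111010110000110010
            ^
That bit is 0.

Answer: 0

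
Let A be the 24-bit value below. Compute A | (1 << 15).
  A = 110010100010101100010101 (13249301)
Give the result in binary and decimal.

Mask = 1 << 15 = 000000001000000000000000
Bit 15 of A is 0, so OR-ing with the mask flips it to 1.
  110010100010101100010101
| 000000001000000000000000
--------------------------
  110010101010101100010101

Answer: 110010101010101100010101 (13282069)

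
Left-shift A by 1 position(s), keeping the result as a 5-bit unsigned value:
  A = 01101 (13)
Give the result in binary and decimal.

Shift left by 1: drop the top 1 bit(s), append 1 zero(s) on the right.
  01101  ->  discard [0], keep [1101], append 0
= 11010

Answer: 11010 (26)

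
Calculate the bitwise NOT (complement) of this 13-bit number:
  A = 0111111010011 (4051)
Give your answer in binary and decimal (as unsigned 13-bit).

Flip each bit (0->1, 1->0):
  0111111010011
  1000000101100

Answer: 1000000101100 (4140)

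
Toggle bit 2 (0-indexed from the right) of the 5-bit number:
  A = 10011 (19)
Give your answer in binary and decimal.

Mask = 1 << 2 = 00100
Bit 2 of A is 0; XOR with the mask flips it to 1.
  10011
^ 00100
-------
  10111

Answer: 10111 (23)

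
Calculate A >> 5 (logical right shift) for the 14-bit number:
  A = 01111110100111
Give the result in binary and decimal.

Logical shift right by 5: drop the bottom 5 bit(s), prepend 5 zero(s) on the left.
  01111110100111  ->  keep [011111101], discard [00111], prepend 00000
= 00000011111101

Answer: 00000011111101 (253)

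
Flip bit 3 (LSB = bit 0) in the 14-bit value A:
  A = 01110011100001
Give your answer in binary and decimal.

Mask = 1 << 3 = 00000000001000
Bit 3 of A is 0; XOR with the mask flips it to 1.
  01110011100001
^ 00000000001000
----------------
  01110011101001

Answer: 01110011101001 (7401)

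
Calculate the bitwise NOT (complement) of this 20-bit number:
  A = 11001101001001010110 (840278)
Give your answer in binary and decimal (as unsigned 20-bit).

Flip each bit (0->1, 1->0):
  11001101001001010110
  00110010110110101001

Answer: 00110010110110101001 (208297)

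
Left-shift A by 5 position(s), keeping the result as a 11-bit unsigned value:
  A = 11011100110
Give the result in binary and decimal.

Shift left by 5: drop the top 5 bit(s), append 5 zero(s) on the right.
  11011100110  ->  discard [11011], keep [100110], append 00000
= 10011000000

Answer: 10011000000 (1216)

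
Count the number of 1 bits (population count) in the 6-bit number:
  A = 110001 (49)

110001
1-bits at positions (from bit 0 = LSB): 0, 4, 5
Count = 3

Answer: 3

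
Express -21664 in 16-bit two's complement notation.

1. Binary of +21664:  0101010010100000
2. Invert bits:     1010101101011111
3. Add 1:           1010101101100000

Answer: 1010101101100000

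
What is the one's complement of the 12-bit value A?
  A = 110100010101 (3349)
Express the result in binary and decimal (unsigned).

Flip each bit (0->1, 1->0):
  110100010101
  001011101010

Answer: 001011101010 (746)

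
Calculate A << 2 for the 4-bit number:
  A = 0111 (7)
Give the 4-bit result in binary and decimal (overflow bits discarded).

Shift left by 2: drop the top 2 bit(s), append 2 zero(s) on the right.
  0111  ->  discard [01], keep [11], append 00
= 1100

Answer: 1100 (12)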